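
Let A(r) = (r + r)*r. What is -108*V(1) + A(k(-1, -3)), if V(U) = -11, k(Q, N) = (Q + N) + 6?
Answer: 1196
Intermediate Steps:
k(Q, N) = 6 + N + Q (k(Q, N) = (N + Q) + 6 = 6 + N + Q)
A(r) = 2*r**2 (A(r) = (2*r)*r = 2*r**2)
-108*V(1) + A(k(-1, -3)) = -108*(-11) + 2*(6 - 3 - 1)**2 = 1188 + 2*2**2 = 1188 + 2*4 = 1188 + 8 = 1196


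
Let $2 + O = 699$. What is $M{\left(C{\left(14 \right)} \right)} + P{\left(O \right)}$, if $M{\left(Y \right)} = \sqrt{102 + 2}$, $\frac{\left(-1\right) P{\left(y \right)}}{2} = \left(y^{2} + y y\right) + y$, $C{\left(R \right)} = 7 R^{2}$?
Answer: $-1944630 + 2 \sqrt{26} \approx -1.9446 \cdot 10^{6}$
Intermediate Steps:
$O = 697$ ($O = -2 + 699 = 697$)
$P{\left(y \right)} = - 4 y^{2} - 2 y$ ($P{\left(y \right)} = - 2 \left(\left(y^{2} + y y\right) + y\right) = - 2 \left(\left(y^{2} + y^{2}\right) + y\right) = - 2 \left(2 y^{2} + y\right) = - 2 \left(y + 2 y^{2}\right) = - 4 y^{2} - 2 y$)
$M{\left(Y \right)} = 2 \sqrt{26}$ ($M{\left(Y \right)} = \sqrt{104} = 2 \sqrt{26}$)
$M{\left(C{\left(14 \right)} \right)} + P{\left(O \right)} = 2 \sqrt{26} - 1394 \left(1 + 2 \cdot 697\right) = 2 \sqrt{26} - 1394 \left(1 + 1394\right) = 2 \sqrt{26} - 1394 \cdot 1395 = 2 \sqrt{26} - 1944630 = -1944630 + 2 \sqrt{26}$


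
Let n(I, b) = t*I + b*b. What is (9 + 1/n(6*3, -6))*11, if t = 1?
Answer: 5357/54 ≈ 99.204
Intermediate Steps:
n(I, b) = I + b² (n(I, b) = 1*I + b*b = I + b²)
(9 + 1/n(6*3, -6))*11 = (9 + 1/(6*3 + (-6)²))*11 = (9 + 1/(18 + 36))*11 = (9 + 1/54)*11 = (487/54)*11 = 5357/54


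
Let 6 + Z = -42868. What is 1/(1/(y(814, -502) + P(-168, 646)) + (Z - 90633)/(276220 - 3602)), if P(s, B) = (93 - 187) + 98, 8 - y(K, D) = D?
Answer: -35031413/17087495 ≈ -2.0501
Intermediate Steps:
Z = -42874 (Z = -6 - 42868 = -42874)
y(K, D) = 8 - D
P(s, B) = 4 (P(s, B) = -94 + 98 = 4)
1/(1/(y(814, -502) + P(-168, 646)) + (Z - 90633)/(276220 - 3602)) = 1/(1/((8 - 1*(-502)) + 4) + (-42874 - 90633)/(276220 - 3602)) = 1/(1/((8 + 502) + 4) - 133507/272618) = 1/(1/(510 + 4) - 133507*1/272618) = 1/(1/514 - 133507/272618) = 1/(-17087495/35031413) = -35031413/17087495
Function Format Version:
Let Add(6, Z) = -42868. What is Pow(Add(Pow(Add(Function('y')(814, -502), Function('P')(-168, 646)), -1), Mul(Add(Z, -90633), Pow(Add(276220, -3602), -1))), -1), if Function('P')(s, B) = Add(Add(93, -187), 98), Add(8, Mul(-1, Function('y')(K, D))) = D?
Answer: Rational(-35031413, 17087495) ≈ -2.0501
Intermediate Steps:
Z = -42874 (Z = Add(-6, -42868) = -42874)
Function('y')(K, D) = Add(8, Mul(-1, D))
Function('P')(s, B) = 4 (Function('P')(s, B) = Add(-94, 98) = 4)
Pow(Add(Pow(Add(Function('y')(814, -502), Function('P')(-168, 646)), -1), Mul(Add(Z, -90633), Pow(Add(276220, -3602), -1))), -1) = Pow(Add(Pow(Add(Add(8, Mul(-1, -502)), 4), -1), Mul(Add(-42874, -90633), Pow(Add(276220, -3602), -1))), -1) = Pow(Add(Pow(Add(Add(8, 502), 4), -1), Mul(-133507, Pow(272618, -1))), -1) = Pow(Add(Pow(Add(510, 4), -1), Mul(-133507, Rational(1, 272618))), -1) = Pow(Add(Pow(514, -1), Rational(-133507, 272618)), -1) = Pow(Add(Rational(1, 514), Rational(-133507, 272618)), -1) = Pow(Rational(-17087495, 35031413), -1) = Rational(-35031413, 17087495)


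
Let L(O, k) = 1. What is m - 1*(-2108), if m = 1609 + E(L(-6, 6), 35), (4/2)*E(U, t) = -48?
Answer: 3693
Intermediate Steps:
E(U, t) = -24 (E(U, t) = (1/2)*(-48) = -24)
m = 1585 (m = 1609 - 24 = 1585)
m - 1*(-2108) = 1585 - 1*(-2108) = 1585 + 2108 = 3693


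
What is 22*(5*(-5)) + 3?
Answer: -547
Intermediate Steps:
22*(5*(-5)) + 3 = 22*(-25) + 3 = -550 + 3 = -547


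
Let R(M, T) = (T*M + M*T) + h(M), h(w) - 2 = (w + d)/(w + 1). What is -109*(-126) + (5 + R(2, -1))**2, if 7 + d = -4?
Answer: 13734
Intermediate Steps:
d = -11 (d = -7 - 4 = -11)
h(w) = 2 + (-11 + w)/(1 + w) (h(w) = 2 + (w - 11)/(w + 1) = 2 + (-11 + w)/(1 + w))
R(M, T) = 2*M*T + 3*(-3 + M)/(1 + M) (R(M, T) = (T*M + M*T) + 3*(-3 + M)/(1 + M) = (M*T + M*T) + 3*(-3 + M)/(1 + M) = 2*M*T + 3*(-3 + M)/(1 + M))
-109*(-126) + (5 + R(2, -1))**2 = -109*(-126) + (5 + (-9 + 3*2 + 2*2*(-1)*(1 + 2))/(1 + 2))**2 = 13734 + (5 + (-9 + 6 + 2*2*(-1)*3)/3)**2 = 13734 + (5 + (-9 + 6 - 12)/3)**2 = 13734 + (5 + (1/3)*(-15))**2 = 13734 + (5 - 5)**2 = 13734 + 0**2 = 13734 + 0 = 13734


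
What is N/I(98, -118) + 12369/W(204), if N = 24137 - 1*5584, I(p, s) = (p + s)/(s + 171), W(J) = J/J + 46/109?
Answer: -161869/4 ≈ -40467.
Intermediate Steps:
W(J) = 155/109 (W(J) = 1 + 46*(1/109) = 1 + 46/109 = 155/109)
I(p, s) = (p + s)/(171 + s)
N = 18553 (N = 24137 - 5584 = 18553)
N/I(98, -118) + 12369/W(204) = 18553/(((98 - 118)/(171 - 118))) + 12369/(155/109) = 18553/((-20/53)) + 12369*(109/155) = 18553/(((1/53)*(-20))) + 43491/5 = 18553/(-20/53) + 43491/5 = 18553*(-53/20) + 43491/5 = -983309/20 + 43491/5 = -161869/4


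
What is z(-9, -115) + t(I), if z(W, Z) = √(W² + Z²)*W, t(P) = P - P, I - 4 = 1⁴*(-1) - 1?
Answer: -9*√13306 ≈ -1038.2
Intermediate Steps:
I = 2 (I = 4 + (1⁴*(-1) - 1) = 4 + (1*(-1) - 1) = 4 + (-1 - 1) = 4 - 2 = 2)
t(P) = 0
z(W, Z) = W*√(W² + Z²)
z(-9, -115) + t(I) = -9*√((-9)² + (-115)²) + 0 = -9*√(81 + 13225) + 0 = -9*√13306 + 0 = -9*√13306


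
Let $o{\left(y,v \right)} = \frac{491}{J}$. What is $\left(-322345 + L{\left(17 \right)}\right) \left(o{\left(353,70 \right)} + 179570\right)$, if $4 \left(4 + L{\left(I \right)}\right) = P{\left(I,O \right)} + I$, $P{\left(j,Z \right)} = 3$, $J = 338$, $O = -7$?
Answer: $- \frac{9782358876972}{169} \approx -5.7884 \cdot 10^{10}$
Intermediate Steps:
$L{\left(I \right)} = - \frac{13}{4} + \frac{I}{4}$ ($L{\left(I \right)} = -4 + \frac{3 + I}{4} = -4 + \left(\frac{3}{4} + \frac{I}{4}\right) = - \frac{13}{4} + \frac{I}{4}$)
$o{\left(y,v \right)} = \frac{491}{338}$
$\left(-322345 + L{\left(17 \right)}\right) \left(o{\left(353,70 \right)} + 179570\right) = \left(-322345 + \left(- \frac{13}{4} + \frac{1}{4} \cdot 17\right)\right) \left(\frac{491}{338} + 179570\right) = \left(-322345 + \left(- \frac{13}{4} + \frac{17}{4}\right)\right) \frac{60695151}{338} = \left(-322345 + 1\right) \frac{60695151}{338} = \left(-322344\right) \frac{60695151}{338} = - \frac{9782358876972}{169}$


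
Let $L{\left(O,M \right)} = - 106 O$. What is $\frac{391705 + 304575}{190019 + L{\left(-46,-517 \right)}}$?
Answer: $\frac{139256}{38979} \approx 3.5726$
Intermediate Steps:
$\frac{391705 + 304575}{190019 + L{\left(-46,-517 \right)}} = \frac{391705 + 304575}{190019 - -4876} = \frac{696280}{190019 + 4876} = \frac{696280}{194895} = 696280 \cdot \frac{1}{194895} = \frac{139256}{38979}$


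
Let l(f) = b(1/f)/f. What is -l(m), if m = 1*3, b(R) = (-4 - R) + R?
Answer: 4/3 ≈ 1.3333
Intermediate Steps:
b(R) = -4
m = 3
l(f) = -4/f
-l(m) = -(-4)/3 = -1*(-4/3) = 4/3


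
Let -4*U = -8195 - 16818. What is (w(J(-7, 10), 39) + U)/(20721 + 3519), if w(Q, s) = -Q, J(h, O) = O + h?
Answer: 25001/96960 ≈ 0.25785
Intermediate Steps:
U = 25013/4 (U = -(-8195 - 16818)/4 = -¼*(-25013) = 25013/4 ≈ 6253.3)
(w(J(-7, 10), 39) + U)/(20721 + 3519) = (-(10 - 7) + 25013/4)/(20721 + 3519) = (-1*3 + 25013/4)/24240 = (-3 + 25013/4)*(1/24240) = (25001/4)*(1/24240) = 25001/96960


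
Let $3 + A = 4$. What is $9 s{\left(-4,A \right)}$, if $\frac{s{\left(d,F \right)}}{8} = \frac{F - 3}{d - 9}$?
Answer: $\frac{144}{13} \approx 11.077$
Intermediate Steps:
$A = 1$ ($A = -3 + 4 = 1$)
$s{\left(d,F \right)} = \frac{8 \left(-3 + F\right)}{-9 + d}$ ($s{\left(d,F \right)} = 8 \frac{F - 3}{d - 9} = 8 \frac{-3 + F}{-9 + d} = \frac{8 \left(-3 + F\right)}{-9 + d}$)
$9 s{\left(-4,A \right)} = 9 \frac{8 \left(-3 + 1\right)}{-9 - 4} = 9 \cdot 8 \frac{1}{-13} \left(-2\right) = 9 \cdot 8 \left(- \frac{1}{13}\right) \left(-2\right) = 9 \cdot \frac{16}{13} = \frac{144}{13}$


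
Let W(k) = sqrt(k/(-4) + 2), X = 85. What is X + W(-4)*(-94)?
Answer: 85 - 94*sqrt(3) ≈ -77.813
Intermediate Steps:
W(k) = sqrt(2 - k/4) (W(k) = sqrt(k*(-1/4) + 2) = sqrt(-k/4 + 2) = sqrt(2 - k/4))
X + W(-4)*(-94) = 85 + (sqrt(8 - 1*(-4))/2)*(-94) = 85 + (sqrt(8 + 4)/2)*(-94) = 85 + (sqrt(12)/2)*(-94) = 85 + ((2*sqrt(3))/2)*(-94) = 85 + sqrt(3)*(-94) = 85 - 94*sqrt(3)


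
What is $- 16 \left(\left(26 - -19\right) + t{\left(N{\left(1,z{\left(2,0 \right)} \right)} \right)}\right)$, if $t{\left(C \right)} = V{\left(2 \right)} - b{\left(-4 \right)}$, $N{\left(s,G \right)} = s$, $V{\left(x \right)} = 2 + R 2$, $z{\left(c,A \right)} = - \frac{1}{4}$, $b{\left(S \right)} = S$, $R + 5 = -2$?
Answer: $-592$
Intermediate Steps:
$R = -7$ ($R = -5 - 2 = -7$)
$z{\left(c,A \right)} = - \frac{1}{4}$ ($z{\left(c,A \right)} = \left(-1\right) \frac{1}{4} = - \frac{1}{4}$)
$V{\left(x \right)} = -12$ ($V{\left(x \right)} = 2 - 14 = -12$)
$t{\left(C \right)} = -8$ ($t{\left(C \right)} = -12 - -4 = -12 + 4 = -8$)
$- 16 \left(\left(26 - -19\right) + t{\left(N{\left(1,z{\left(2,0 \right)} \right)} \right)}\right) = - 16 \left(\left(26 - -19\right) - 8\right) = - 16 \left(\left(26 + 19\right) - 8\right) = - 16 \left(45 - 8\right) = \left(-16\right) 37 = -592$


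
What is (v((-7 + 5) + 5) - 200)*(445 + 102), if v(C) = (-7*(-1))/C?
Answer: -324371/3 ≈ -1.0812e+5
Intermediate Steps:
v(C) = 7/C
(v((-7 + 5) + 5) - 200)*(445 + 102) = (7/((-7 + 5) + 5) - 200)*(445 + 102) = (7/(-2 + 5) - 200)*547 = (7/3 - 200)*547 = -593/3*547 = -324371/3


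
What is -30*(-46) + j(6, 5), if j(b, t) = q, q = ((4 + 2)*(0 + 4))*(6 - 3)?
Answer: 1452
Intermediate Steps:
q = 72 (q = (6*4)*3 = 24*3 = 72)
j(b, t) = 72
-30*(-46) + j(6, 5) = -30*(-46) + 72 = 1380 + 72 = 1452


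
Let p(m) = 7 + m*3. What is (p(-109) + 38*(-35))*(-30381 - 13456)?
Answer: 72331050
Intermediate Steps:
p(m) = 7 + 3*m
(p(-109) + 38*(-35))*(-30381 - 13456) = ((7 + 3*(-109)) + 38*(-35))*(-30381 - 13456) = ((7 - 327) - 1330)*(-43837) = (-320 - 1330)*(-43837) = -1650*(-43837) = 72331050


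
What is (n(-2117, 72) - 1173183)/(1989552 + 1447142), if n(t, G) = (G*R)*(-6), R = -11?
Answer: -1168431/3436694 ≈ -0.33999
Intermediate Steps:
n(t, G) = 66*G (n(t, G) = (G*(-11))*(-6) = -11*G*(-6) = 66*G)
(n(-2117, 72) - 1173183)/(1989552 + 1447142) = (66*72 - 1173183)/(1989552 + 1447142) = (4752 - 1173183)/3436694 = -1168431*1/3436694 = -1168431/3436694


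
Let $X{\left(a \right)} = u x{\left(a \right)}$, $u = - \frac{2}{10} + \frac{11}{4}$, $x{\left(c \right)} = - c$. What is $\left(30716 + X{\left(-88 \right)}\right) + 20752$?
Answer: $\frac{258462}{5} \approx 51692.0$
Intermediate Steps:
$u = \frac{51}{20}$ ($u = \left(-2\right) \frac{1}{10} + 11 \cdot \frac{1}{4} = - \frac{1}{5} + \frac{11}{4} = \frac{51}{20} \approx 2.55$)
$X{\left(a \right)} = - \frac{51 a}{20}$ ($X{\left(a \right)} = \frac{51 \left(- a\right)}{20} = - \frac{51 a}{20}$)
$\left(30716 + X{\left(-88 \right)}\right) + 20752 = \left(30716 - - \frac{1122}{5}\right) + 20752 = \left(30716 + \frac{1122}{5}\right) + 20752 = \frac{154702}{5} + 20752 = \frac{258462}{5}$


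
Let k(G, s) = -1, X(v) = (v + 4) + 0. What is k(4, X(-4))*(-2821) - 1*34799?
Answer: -31978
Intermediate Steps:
X(v) = 4 + v (X(v) = (4 + v) + 0 = 4 + v)
k(4, X(-4))*(-2821) - 1*34799 = -1*(-2821) - 1*34799 = 2821 - 34799 = -31978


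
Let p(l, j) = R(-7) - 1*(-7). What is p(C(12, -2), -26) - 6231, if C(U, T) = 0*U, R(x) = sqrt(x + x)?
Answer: -6224 + I*sqrt(14) ≈ -6224.0 + 3.7417*I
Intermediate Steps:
R(x) = sqrt(2)*sqrt(x) (R(x) = sqrt(2*x) = sqrt(2)*sqrt(x))
C(U, T) = 0
p(l, j) = 7 + I*sqrt(14) (p(l, j) = sqrt(2)*sqrt(-7) - 1*(-7) = sqrt(2)*(I*sqrt(7)) + 7 = I*sqrt(14) + 7 = 7 + I*sqrt(14))
p(C(12, -2), -26) - 6231 = (7 + I*sqrt(14)) - 6231 = -6224 + I*sqrt(14)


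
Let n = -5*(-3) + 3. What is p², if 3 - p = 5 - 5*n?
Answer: 7744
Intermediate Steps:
n = 18 (n = 15 + 3 = 18)
p = 88 (p = 3 - (5 - 5*18) = 3 - (5 - 90) = 3 - 1*(-85) = 3 + 85 = 88)
p² = 88² = 7744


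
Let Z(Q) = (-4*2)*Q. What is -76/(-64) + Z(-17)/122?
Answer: 2247/976 ≈ 2.3023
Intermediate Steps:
Z(Q) = -8*Q
-76/(-64) + Z(-17)/122 = -76/(-64) - 8*(-17)/122 = -76*(-1/64) + 136*(1/122) = 19/16 + 68/61 = 2247/976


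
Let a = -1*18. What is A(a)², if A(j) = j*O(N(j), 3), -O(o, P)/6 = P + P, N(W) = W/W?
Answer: 419904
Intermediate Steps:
N(W) = 1
a = -18
O(o, P) = -12*P (O(o, P) = -6*(P + P) = -12*P)
A(j) = -36*j (A(j) = j*(-12*3) = j*(-36) = -36*j)
A(a)² = (-36*(-18))² = 648² = 419904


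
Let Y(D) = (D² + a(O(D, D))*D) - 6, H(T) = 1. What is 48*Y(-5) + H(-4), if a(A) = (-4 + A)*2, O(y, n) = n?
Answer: 5233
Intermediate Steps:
a(A) = -8 + 2*A
Y(D) = -6 + D² + D*(-8 + 2*D) (Y(D) = (D² + (-8 + 2*D)*D) - 6 = (D² + D*(-8 + 2*D)) - 6 = -6 + D² + D*(-8 + 2*D))
48*Y(-5) + H(-4) = 48*(-6 - 8*(-5) + 3*(-5)²) + 1 = 48*(-6 + 40 + 3*25) + 1 = 48*(-6 + 40 + 75) + 1 = 48*109 + 1 = 5232 + 1 = 5233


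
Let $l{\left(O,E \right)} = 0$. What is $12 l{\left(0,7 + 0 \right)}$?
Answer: $0$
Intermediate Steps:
$12 l{\left(0,7 + 0 \right)} = 12 \cdot 0 = 0$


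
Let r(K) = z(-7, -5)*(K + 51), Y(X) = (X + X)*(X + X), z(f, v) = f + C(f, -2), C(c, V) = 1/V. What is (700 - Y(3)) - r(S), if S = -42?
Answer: 1463/2 ≈ 731.50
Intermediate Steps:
z(f, v) = -1/2 + f (z(f, v) = f + 1/(-2) = f - 1/2 = -1/2 + f)
Y(X) = 4*X**2 (Y(X) = (2*X)*(2*X) = 4*X**2)
r(K) = -765/2 - 15*K/2 (r(K) = (-1/2 - 7)*(K + 51) = -15*(51 + K)/2 = -765/2 - 15*K/2)
(700 - Y(3)) - r(S) = (700 - 4*3**2) - (-765/2 - 15/2*(-42)) = (700 - 4*9) - (-765/2 + 315) = (700 - 1*36) - 1*(-135/2) = (700 - 36) + 135/2 = 664 + 135/2 = 1463/2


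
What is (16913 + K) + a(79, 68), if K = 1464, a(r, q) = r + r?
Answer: 18535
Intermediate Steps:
a(r, q) = 2*r
(16913 + K) + a(79, 68) = (16913 + 1464) + 2*79 = 18377 + 158 = 18535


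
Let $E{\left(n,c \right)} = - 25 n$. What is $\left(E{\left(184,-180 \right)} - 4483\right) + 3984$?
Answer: $-5099$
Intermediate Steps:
$\left(E{\left(184,-180 \right)} - 4483\right) + 3984 = \left(\left(-25\right) 184 - 4483\right) + 3984 = \left(-4600 - 4483\right) + 3984 = -9083 + 3984 = -5099$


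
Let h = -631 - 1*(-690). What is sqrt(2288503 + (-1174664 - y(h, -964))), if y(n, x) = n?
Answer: 2*sqrt(278445) ≈ 1055.4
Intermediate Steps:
h = 59 (h = -631 + 690 = 59)
sqrt(2288503 + (-1174664 - y(h, -964))) = sqrt(2288503 + (-1174664 - 1*59)) = sqrt(2288503 + (-1174664 - 59)) = sqrt(2288503 - 1174723) = sqrt(1113780) = 2*sqrt(278445)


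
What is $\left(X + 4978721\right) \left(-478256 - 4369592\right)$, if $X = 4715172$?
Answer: $-46994519792264$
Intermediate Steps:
$\left(X + 4978721\right) \left(-478256 - 4369592\right) = \left(4715172 + 4978721\right) \left(-478256 - 4369592\right) = 9693893 \left(-4847848\right) = -46994519792264$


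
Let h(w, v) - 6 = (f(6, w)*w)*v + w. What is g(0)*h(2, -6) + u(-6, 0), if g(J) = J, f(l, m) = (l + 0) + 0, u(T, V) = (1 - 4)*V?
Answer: 0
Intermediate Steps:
u(T, V) = -3*V
f(l, m) = l (f(l, m) = l + 0 = l)
h(w, v) = 6 + w + 6*v*w (h(w, v) = 6 + ((6*w)*v + w) = 6 + (6*v*w + w) = 6 + (w + 6*v*w) = 6 + w + 6*v*w)
g(0)*h(2, -6) + u(-6, 0) = 0*(6 + 2 + 6*(-6)*2) - 3*0 = 0*(6 + 2 - 72) + 0 = 0*(-64) + 0 = 0 + 0 = 0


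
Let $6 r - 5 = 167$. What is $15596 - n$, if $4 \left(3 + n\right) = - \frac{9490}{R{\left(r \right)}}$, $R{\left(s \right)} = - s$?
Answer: $\frac{2668793}{172} \approx 15516.0$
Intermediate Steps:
$r = \frac{86}{3}$ ($r = \frac{5}{6} + \frac{1}{6} \cdot 167 = \frac{5}{6} + \frac{167}{6} = \frac{86}{3} \approx 28.667$)
$n = \frac{13719}{172}$ ($n = -3 + \frac{\left(-9490\right) \frac{1}{\left(-1\right) \frac{86}{3}}}{4} = -3 + \frac{\left(-9490\right) \frac{1}{- \frac{86}{3}}}{4} = -3 + \frac{\left(-9490\right) \left(- \frac{3}{86}\right)}{4} = -3 + \frac{1}{4} \cdot \frac{14235}{43} = -3 + \frac{14235}{172} = \frac{13719}{172} \approx 79.762$)
$15596 - n = 15596 - \frac{13719}{172} = \frac{2668793}{172}$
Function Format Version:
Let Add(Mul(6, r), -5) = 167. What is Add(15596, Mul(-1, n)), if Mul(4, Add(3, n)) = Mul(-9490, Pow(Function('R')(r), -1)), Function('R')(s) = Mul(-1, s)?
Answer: Rational(2668793, 172) ≈ 15516.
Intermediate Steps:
r = Rational(86, 3) (r = Add(Rational(5, 6), Mul(Rational(1, 6), 167)) = Add(Rational(5, 6), Rational(167, 6)) = Rational(86, 3) ≈ 28.667)
n = Rational(13719, 172) (n = Add(-3, Mul(Rational(1, 4), Mul(-9490, Pow(Mul(-1, Rational(86, 3)), -1)))) = Add(-3, Mul(Rational(1, 4), Mul(-9490, Pow(Rational(-86, 3), -1)))) = Add(-3, Mul(Rational(1, 4), Mul(-9490, Rational(-3, 86)))) = Add(-3, Mul(Rational(1, 4), Rational(14235, 43))) = Add(-3, Rational(14235, 172)) = Rational(13719, 172) ≈ 79.762)
Add(15596, Mul(-1, n)) = Add(15596, Mul(-1, Rational(13719, 172))) = Add(15596, Rational(-13719, 172)) = Rational(2668793, 172)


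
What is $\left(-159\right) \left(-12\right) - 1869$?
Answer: $39$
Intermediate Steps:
$\left(-159\right) \left(-12\right) - 1869 = 1908 - 1869 = 39$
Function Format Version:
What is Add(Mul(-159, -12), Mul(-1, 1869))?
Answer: 39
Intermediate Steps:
Add(Mul(-159, -12), Mul(-1, 1869)) = Add(1908, -1869) = 39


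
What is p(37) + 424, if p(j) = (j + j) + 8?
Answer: 506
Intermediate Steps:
p(j) = 8 + 2*j (p(j) = 2*j + 8 = 8 + 2*j)
p(37) + 424 = (8 + 2*37) + 424 = (8 + 74) + 424 = 82 + 424 = 506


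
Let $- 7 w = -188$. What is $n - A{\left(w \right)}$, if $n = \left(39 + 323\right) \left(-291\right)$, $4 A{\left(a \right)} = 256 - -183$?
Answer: $- \frac{421807}{4} \approx -1.0545 \cdot 10^{5}$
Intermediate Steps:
$w = \frac{188}{7}$ ($w = \left(- \frac{1}{7}\right) \left(-188\right) = \frac{188}{7} \approx 26.857$)
$A{\left(a \right)} = \frac{439}{4}$ ($A{\left(a \right)} = \frac{256 - -183}{4} = \frac{256 + 183}{4} = \frac{1}{4} \cdot 439 = \frac{439}{4}$)
$n = -105342$ ($n = 362 \left(-291\right) = -105342$)
$n - A{\left(w \right)} = -105342 - \frac{439}{4} = - \frac{421807}{4}$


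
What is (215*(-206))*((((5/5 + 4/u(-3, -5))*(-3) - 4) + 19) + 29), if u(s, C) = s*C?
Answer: -1780458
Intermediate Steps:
u(s, C) = C*s
(215*(-206))*((((5/5 + 4/u(-3, -5))*(-3) - 4) + 19) + 29) = (215*(-206))*((((5/5 + 4/((-5*(-3))))*(-3) - 4) + 19) + 29) = -44290*((((5*(⅕) + 4/15)*(-3) - 4) + 19) + 29) = -44290*((((1 + 4*(1/15))*(-3) - 4) + 19) + 29) = -44290*((((1 + 4/15)*(-3) - 4) + 19) + 29) = -44290*((((19/15)*(-3) - 4) + 19) + 29) = -44290*(((-19/5 - 4) + 19) + 29) = -44290*((-39/5 + 19) + 29) = -44290*(56/5 + 29) = -44290*201/5 = -1780458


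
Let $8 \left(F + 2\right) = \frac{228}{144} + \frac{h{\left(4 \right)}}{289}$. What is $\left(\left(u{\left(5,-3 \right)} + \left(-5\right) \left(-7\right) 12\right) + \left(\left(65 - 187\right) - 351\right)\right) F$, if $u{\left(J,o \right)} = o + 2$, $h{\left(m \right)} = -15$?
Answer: $\frac{451593}{4624} \approx 97.663$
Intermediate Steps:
$u{\left(J,o \right)} = 2 + o$
$F = - \frac{50177}{27744}$ ($F = -2 + \frac{\frac{228}{144} - \frac{15}{289}}{8} = -2 + \frac{228 \cdot \frac{1}{144} - \frac{15}{289}}{8} = -2 + \frac{\frac{19}{12} - \frac{15}{289}}{8} = -2 + \frac{1}{8} \cdot \frac{5311}{3468} = -2 + \frac{5311}{27744} = - \frac{50177}{27744} \approx -1.8086$)
$\left(\left(u{\left(5,-3 \right)} + \left(-5\right) \left(-7\right) 12\right) + \left(\left(65 - 187\right) - 351\right)\right) F = \left(\left(\left(2 - 3\right) + \left(-5\right) \left(-7\right) 12\right) + \left(\left(65 - 187\right) - 351\right)\right) \left(- \frac{50177}{27744}\right) = \left(\left(-1 + 35 \cdot 12\right) - 473\right) \left(- \frac{50177}{27744}\right) = \left(\left(-1 + 420\right) - 473\right) \left(- \frac{50177}{27744}\right) = \left(419 - 473\right) \left(- \frac{50177}{27744}\right) = \left(-54\right) \left(- \frac{50177}{27744}\right) = \frac{451593}{4624}$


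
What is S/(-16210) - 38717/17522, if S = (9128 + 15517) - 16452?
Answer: -192790079/71007905 ≈ -2.7150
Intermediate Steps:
S = 8193 (S = 24645 - 16452 = 8193)
S/(-16210) - 38717/17522 = 8193/(-16210) - 38717/17522 = 8193*(-1/16210) - 38717*1/17522 = -8193/16210 - 38717/17522 = -192790079/71007905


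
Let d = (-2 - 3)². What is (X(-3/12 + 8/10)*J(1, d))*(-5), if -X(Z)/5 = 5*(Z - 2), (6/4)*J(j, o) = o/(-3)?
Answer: 18125/18 ≈ 1006.9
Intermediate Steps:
d = 25 (d = (-5)² = 25)
J(j, o) = -2*o/9 (J(j, o) = 2*(o/(-3))/3 = 2*(o*(-⅓))/3 = 2*(-o/3)/3 = -2*o/9)
X(Z) = 50 - 25*Z (X(Z) = -25*(Z - 2) = -25*(-2 + Z) = -5*(-10 + 5*Z) = 50 - 25*Z)
(X(-3/12 + 8/10)*J(1, d))*(-5) = ((50 - 25*(-3/12 + 8/10))*(-2/9*25))*(-5) = ((50 - 25*(-3*1/12 + 8*(⅒)))*(-50/9))*(-5) = ((50 - 25*(-¼ + ⅘))*(-50/9))*(-5) = ((50 - 25*11/20)*(-50/9))*(-5) = ((50 - 55/4)*(-50/9))*(-5) = ((145/4)*(-50/9))*(-5) = -3625/18*(-5) = 18125/18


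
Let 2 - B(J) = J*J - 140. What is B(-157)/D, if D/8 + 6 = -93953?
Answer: 24507/751672 ≈ 0.032603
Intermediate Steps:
D = -751672 (D = -48 + 8*(-93953) = -48 - 751624 = -751672)
B(J) = 142 - J² (B(J) = 2 - (J*J - 140) = 2 - (J² - 140) = 2 - (-140 + J²) = 2 + (140 - J²) = 142 - J²)
B(-157)/D = (142 - 1*(-157)²)/(-751672) = (142 - 1*24649)*(-1/751672) = (142 - 24649)*(-1/751672) = -24507*(-1/751672) = 24507/751672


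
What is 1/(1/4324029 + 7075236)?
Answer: 4324029/30593525645845 ≈ 1.4134e-7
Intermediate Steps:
1/(1/4324029 + 7075236) = 1/(30593525645845/4324029) = 4324029/30593525645845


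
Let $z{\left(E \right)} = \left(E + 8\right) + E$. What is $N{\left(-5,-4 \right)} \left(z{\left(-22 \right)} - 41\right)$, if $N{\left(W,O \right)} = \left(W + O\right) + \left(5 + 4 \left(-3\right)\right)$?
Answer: $1232$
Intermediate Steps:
$N{\left(W,O \right)} = -7 + O + W$ ($N{\left(W,O \right)} = \left(O + W\right) + \left(5 - 12\right) = \left(O + W\right) - 7 = -7 + O + W$)
$z{\left(E \right)} = 8 + 2 E$ ($z{\left(E \right)} = \left(8 + E\right) + E = 8 + 2 E$)
$N{\left(-5,-4 \right)} \left(z{\left(-22 \right)} - 41\right) = \left(-7 - 4 - 5\right) \left(\left(8 + 2 \left(-22\right)\right) - 41\right) = - 16 \left(\left(8 - 44\right) - 41\right) = - 16 \left(-36 - 41\right) = \left(-16\right) \left(-77\right) = 1232$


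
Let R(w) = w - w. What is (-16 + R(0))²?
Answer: 256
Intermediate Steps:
R(w) = 0
(-16 + R(0))² = (-16 + 0)² = (-16)² = 256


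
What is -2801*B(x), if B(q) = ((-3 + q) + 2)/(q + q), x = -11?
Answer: -16806/11 ≈ -1527.8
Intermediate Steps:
B(q) = (-1 + q)/(2*q) (B(q) = (-1 + q)/((2*q)) = (-1 + q)*(1/(2*q)) = (-1 + q)/(2*q))
-2801*B(x) = -2801*(-1 - 11)/(2*(-11)) = -2801*(-1)*(-12)/(2*11) = -2801*6/11 = -16806/11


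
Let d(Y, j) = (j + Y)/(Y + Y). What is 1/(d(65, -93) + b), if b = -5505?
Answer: -65/357839 ≈ -0.00018165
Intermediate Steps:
d(Y, j) = (Y + j)/(2*Y) (d(Y, j) = (Y + j)/((2*Y)) = (Y + j)*(1/(2*Y)) = (Y + j)/(2*Y))
1/(d(65, -93) + b) = 1/((1/2)*(65 - 93)/65 - 5505) = 1/((1/2)*(1/65)*(-28) - 5505) = 1/(-14/65 - 5505) = 1/(-357839/65) = -65/357839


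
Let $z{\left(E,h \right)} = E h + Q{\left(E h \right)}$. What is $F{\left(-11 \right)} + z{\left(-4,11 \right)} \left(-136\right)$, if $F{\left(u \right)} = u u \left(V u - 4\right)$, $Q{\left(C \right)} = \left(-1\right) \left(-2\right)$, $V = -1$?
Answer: $6559$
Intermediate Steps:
$Q{\left(C \right)} = 2$
$z{\left(E,h \right)} = 2 + E h$ ($z{\left(E,h \right)} = E h + 2 = 2 + E h$)
$F{\left(u \right)} = u^{2} \left(-4 - u\right)$ ($F{\left(u \right)} = u u \left(- u - 4\right) = u^{2} \left(-4 - u\right)$)
$F{\left(-11 \right)} + z{\left(-4,11 \right)} \left(-136\right) = \left(-11\right)^{2} \left(-4 - -11\right) + \left(2 - 44\right) \left(-136\right) = 121 \left(-4 + 11\right) + \left(2 - 44\right) \left(-136\right) = 121 \cdot 7 - -5712 = 847 + 5712 = 6559$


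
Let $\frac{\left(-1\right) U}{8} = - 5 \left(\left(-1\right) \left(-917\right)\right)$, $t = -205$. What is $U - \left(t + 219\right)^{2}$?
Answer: $36484$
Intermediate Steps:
$U = 36680$ ($U = - 8 \left(- 5 \left(\left(-1\right) \left(-917\right)\right)\right) = - 8 \left(\left(-5\right) 917\right) = \left(-8\right) \left(-4585\right) = 36680$)
$U - \left(t + 219\right)^{2} = 36680 - \left(-205 + 219\right)^{2} = 36680 - 14^{2} = 36680 - 196 = 36484$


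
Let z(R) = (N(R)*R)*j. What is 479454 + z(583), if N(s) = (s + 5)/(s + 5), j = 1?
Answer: 480037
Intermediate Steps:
N(s) = 1 (N(s) = (5 + s)/(5 + s) = 1)
z(R) = R (z(R) = (1*R)*1 = R*1 = R)
479454 + z(583) = 479454 + 583 = 480037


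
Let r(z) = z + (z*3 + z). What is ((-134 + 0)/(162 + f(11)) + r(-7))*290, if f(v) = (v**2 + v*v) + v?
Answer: -850222/83 ≈ -10244.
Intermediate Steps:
f(v) = v + 2*v**2 (f(v) = (v**2 + v**2) + v = 2*v**2 + v = v + 2*v**2)
r(z) = 5*z (r(z) = z + (3*z + z) = z + 4*z = 5*z)
((-134 + 0)/(162 + f(11)) + r(-7))*290 = ((-134 + 0)/(162 + 11*(1 + 2*11)) + 5*(-7))*290 = (-134/(162 + 11*(1 + 22)) - 35)*290 = (-134/(162 + 11*23) - 35)*290 = (-134/(162 + 253) - 35)*290 = (-134/415 - 35)*290 = -14659/415*290 = -850222/83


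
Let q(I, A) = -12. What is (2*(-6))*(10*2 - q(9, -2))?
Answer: -384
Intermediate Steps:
(2*(-6))*(10*2 - q(9, -2)) = (2*(-6))*(10*2 - 1*(-12)) = -12*(20 + 12) = -12*32 = -384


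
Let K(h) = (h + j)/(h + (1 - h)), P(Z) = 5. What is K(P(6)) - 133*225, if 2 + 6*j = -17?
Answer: -179539/6 ≈ -29923.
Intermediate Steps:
j = -19/6 (j = -⅓ + (⅙)*(-17) = -⅓ - 17/6 = -19/6 ≈ -3.1667)
K(h) = -19/6 + h (K(h) = (h - 19/6)/(h + (1 - h)) = (-19/6 + h)/1 = (-19/6 + h)*1 = -19/6 + h)
K(P(6)) - 133*225 = (-19/6 + 5) - 133*225 = 11/6 - 29925 = -179539/6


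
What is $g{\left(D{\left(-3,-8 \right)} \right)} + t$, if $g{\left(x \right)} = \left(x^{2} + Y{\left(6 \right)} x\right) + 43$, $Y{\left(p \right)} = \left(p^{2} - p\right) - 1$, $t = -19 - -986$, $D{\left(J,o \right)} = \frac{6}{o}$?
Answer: $\frac{15821}{16} \approx 988.81$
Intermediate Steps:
$t = 967$ ($t = -19 + 986 = 967$)
$Y{\left(p \right)} = -1 + p^{2} - p$
$g{\left(x \right)} = 43 + x^{2} + 29 x$ ($g{\left(x \right)} = \left(x^{2} + \left(-1 + 6^{2} - 6\right) x\right) + 43 = \left(x^{2} + \left(-1 + 36 - 6\right) x\right) + 43 = \left(x^{2} + 29 x\right) + 43 = 43 + x^{2} + 29 x$)
$g{\left(D{\left(-3,-8 \right)} \right)} + t = \left(43 + \left(\frac{6}{-8}\right)^{2} + 29 \frac{6}{-8}\right) + 967 = \left(43 + \left(6 \left(- \frac{1}{8}\right)\right)^{2} + 29 \cdot 6 \left(- \frac{1}{8}\right)\right) + 967 = \left(43 + \left(- \frac{3}{4}\right)^{2} + 29 \left(- \frac{3}{4}\right)\right) + 967 = \left(43 + \frac{9}{16} - \frac{87}{4}\right) + 967 = \frac{349}{16} + 967 = \frac{15821}{16}$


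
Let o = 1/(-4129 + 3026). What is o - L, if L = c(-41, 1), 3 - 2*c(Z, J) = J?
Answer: -1104/1103 ≈ -1.0009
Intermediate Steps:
c(Z, J) = 3/2 - J/2
L = 1 (L = 3/2 - 1/2*1 = 3/2 - 1/2 = 1)
o = -1/1103 (o = 1/(-1103) = -1/1103 ≈ -0.00090662)
o - L = -1/1103 - 1*1 = -1/1103 - 1 = -1104/1103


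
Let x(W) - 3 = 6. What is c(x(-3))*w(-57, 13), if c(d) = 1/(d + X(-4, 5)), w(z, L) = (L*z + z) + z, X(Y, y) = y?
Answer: -855/14 ≈ -61.071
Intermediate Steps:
x(W) = 9 (x(W) = 3 + 6 = 9)
w(z, L) = 2*z + L*z (w(z, L) = (z + L*z) + z = 2*z + L*z)
c(d) = 1/(5 + d) (c(d) = 1/(d + 5) = 1/(5 + d))
c(x(-3))*w(-57, 13) = (-57*(2 + 13))/(5 + 9) = (-57*15)/14 = (1/14)*(-855) = -855/14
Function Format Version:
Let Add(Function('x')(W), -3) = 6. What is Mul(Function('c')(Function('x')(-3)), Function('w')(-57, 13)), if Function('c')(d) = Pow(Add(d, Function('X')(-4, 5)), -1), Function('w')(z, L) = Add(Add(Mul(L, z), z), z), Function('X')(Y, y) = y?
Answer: Rational(-855, 14) ≈ -61.071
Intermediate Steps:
Function('x')(W) = 9 (Function('x')(W) = Add(3, 6) = 9)
Function('w')(z, L) = Add(Mul(2, z), Mul(L, z)) (Function('w')(z, L) = Add(Add(z, Mul(L, z)), z) = Add(Mul(2, z), Mul(L, z)))
Function('c')(d) = Pow(Add(5, d), -1) (Function('c')(d) = Pow(Add(d, 5), -1) = Pow(Add(5, d), -1))
Mul(Function('c')(Function('x')(-3)), Function('w')(-57, 13)) = Mul(Pow(Add(5, 9), -1), Mul(-57, Add(2, 13))) = Mul(Pow(14, -1), Mul(-57, 15)) = Mul(Rational(1, 14), -855) = Rational(-855, 14)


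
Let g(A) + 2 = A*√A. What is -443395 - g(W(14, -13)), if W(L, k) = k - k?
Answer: -443393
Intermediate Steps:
W(L, k) = 0
g(A) = -2 + A^(3/2) (g(A) = -2 + A*√A = -2 + A^(3/2))
-443395 - g(W(14, -13)) = -443395 - (-2 + 0^(3/2)) = -443395 - (-2 + 0) = -443395 - 1*(-2) = -443395 + 2 = -443393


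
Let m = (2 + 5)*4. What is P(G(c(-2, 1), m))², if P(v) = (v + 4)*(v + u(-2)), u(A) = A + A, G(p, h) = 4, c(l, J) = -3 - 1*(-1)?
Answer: 0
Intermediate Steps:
c(l, J) = -2 (c(l, J) = -3 + 1 = -2)
m = 28 (m = 7*4 = 28)
u(A) = 2*A
P(v) = (-4 + v)*(4 + v) (P(v) = (v + 4)*(v + 2*(-2)) = (4 + v)*(v - 4) = (4 + v)*(-4 + v) = (-4 + v)*(4 + v))
P(G(c(-2, 1), m))² = (-16 + 4²)² = (-16 + 16)² = 0² = 0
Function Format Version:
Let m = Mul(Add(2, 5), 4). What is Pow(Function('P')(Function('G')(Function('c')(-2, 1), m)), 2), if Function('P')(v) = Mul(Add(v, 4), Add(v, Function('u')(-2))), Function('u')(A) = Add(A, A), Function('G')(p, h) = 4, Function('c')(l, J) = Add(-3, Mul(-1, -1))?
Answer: 0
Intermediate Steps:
Function('c')(l, J) = -2 (Function('c')(l, J) = Add(-3, 1) = -2)
m = 28 (m = Mul(7, 4) = 28)
Function('u')(A) = Mul(2, A)
Function('P')(v) = Mul(Add(-4, v), Add(4, v)) (Function('P')(v) = Mul(Add(v, 4), Add(v, Mul(2, -2))) = Mul(Add(4, v), Add(v, -4)) = Mul(Add(4, v), Add(-4, v)) = Mul(Add(-4, v), Add(4, v)))
Pow(Function('P')(Function('G')(Function('c')(-2, 1), m)), 2) = Pow(Add(-16, Pow(4, 2)), 2) = Pow(Add(-16, 16), 2) = Pow(0, 2) = 0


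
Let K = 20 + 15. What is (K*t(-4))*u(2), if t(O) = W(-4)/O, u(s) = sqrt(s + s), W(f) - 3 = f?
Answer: 35/2 ≈ 17.500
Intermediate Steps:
W(f) = 3 + f
K = 35
u(s) = sqrt(2)*sqrt(s) (u(s) = sqrt(2*s) = sqrt(2)*sqrt(s))
t(O) = -1/O (t(O) = (3 - 4)/O = -1/O)
(K*t(-4))*u(2) = (35*(-1/(-4)))*(sqrt(2)*sqrt(2)) = (35*(-1*(-1/4)))*2 = (35*(1/4))*2 = (35/4)*2 = 35/2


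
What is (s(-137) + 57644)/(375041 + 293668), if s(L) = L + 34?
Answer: 57541/668709 ≈ 0.086048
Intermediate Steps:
s(L) = 34 + L
(s(-137) + 57644)/(375041 + 293668) = ((34 - 137) + 57644)/(375041 + 293668) = (-103 + 57644)/668709 = 57541*(1/668709) = 57541/668709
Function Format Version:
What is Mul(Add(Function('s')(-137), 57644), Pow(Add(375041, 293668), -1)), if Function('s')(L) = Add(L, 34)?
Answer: Rational(57541, 668709) ≈ 0.086048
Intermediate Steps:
Function('s')(L) = Add(34, L)
Mul(Add(Function('s')(-137), 57644), Pow(Add(375041, 293668), -1)) = Mul(Add(Add(34, -137), 57644), Pow(Add(375041, 293668), -1)) = Mul(Add(-103, 57644), Pow(668709, -1)) = Mul(57541, Rational(1, 668709)) = Rational(57541, 668709)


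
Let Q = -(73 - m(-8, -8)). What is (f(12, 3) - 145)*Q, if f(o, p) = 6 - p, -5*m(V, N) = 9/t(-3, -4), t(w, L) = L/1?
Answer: 103021/10 ≈ 10302.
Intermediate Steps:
t(w, L) = L (t(w, L) = L*1 = L)
m(V, N) = 9/20 (m(V, N) = -9/(5*(-4)) = -9*(-1)/(5*4) = -⅕*(-9/4) = 9/20)
Q = -1451/20 (Q = -(73 - 1*9/20) = -(73 - 9/20) = -1*1451/20 = -1451/20 ≈ -72.550)
(f(12, 3) - 145)*Q = ((6 - 1*3) - 145)*(-1451/20) = ((6 - 3) - 145)*(-1451/20) = (3 - 145)*(-1451/20) = -142*(-1451/20) = 103021/10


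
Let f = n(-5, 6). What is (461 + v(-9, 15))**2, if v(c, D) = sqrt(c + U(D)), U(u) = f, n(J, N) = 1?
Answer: 212513 + 1844*I*sqrt(2) ≈ 2.1251e+5 + 2607.8*I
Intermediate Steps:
f = 1
U(u) = 1
v(c, D) = sqrt(1 + c) (v(c, D) = sqrt(c + 1) = sqrt(1 + c))
(461 + v(-9, 15))**2 = (461 + sqrt(1 - 9))**2 = (461 + sqrt(-8))**2 = (461 + 2*I*sqrt(2))**2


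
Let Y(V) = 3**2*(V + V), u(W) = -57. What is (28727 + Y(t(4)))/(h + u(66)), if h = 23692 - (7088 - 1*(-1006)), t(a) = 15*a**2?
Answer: 33047/15541 ≈ 2.1264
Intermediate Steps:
h = 15598 (h = 23692 - (7088 + 1006) = 23692 - 1*8094 = 23692 - 8094 = 15598)
Y(V) = 18*V (Y(V) = 9*(2*V) = 18*V)
(28727 + Y(t(4)))/(h + u(66)) = (28727 + 18*(15*4**2))/(15598 - 57) = (28727 + 18*(15*16))/15541 = (28727 + 18*240)*(1/15541) = (28727 + 4320)*(1/15541) = 33047*(1/15541) = 33047/15541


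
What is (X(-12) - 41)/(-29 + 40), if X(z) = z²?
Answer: 103/11 ≈ 9.3636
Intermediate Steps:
(X(-12) - 41)/(-29 + 40) = ((-12)² - 41)/(-29 + 40) = (144 - 41)/11 = 103*(1/11) = 103/11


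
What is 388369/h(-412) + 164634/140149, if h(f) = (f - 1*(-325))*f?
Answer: 60330668077/5023500756 ≈ 12.010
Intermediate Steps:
h(f) = f*(325 + f) (h(f) = (f + 325)*f = (325 + f)*f = f*(325 + f))
388369/h(-412) + 164634/140149 = 388369/((-412*(325 - 412))) + 164634/140149 = 388369/((-412*(-87))) + 164634*(1/140149) = 388369/35844 + 164634/140149 = 60330668077/5023500756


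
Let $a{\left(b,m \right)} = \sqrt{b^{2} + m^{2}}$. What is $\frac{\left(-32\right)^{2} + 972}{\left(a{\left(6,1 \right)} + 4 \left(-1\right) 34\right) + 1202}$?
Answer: $\frac{2127736}{1136319} - \frac{1996 \sqrt{37}}{1136319} \approx 1.8618$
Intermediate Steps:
$\frac{\left(-32\right)^{2} + 972}{\left(a{\left(6,1 \right)} + 4 \left(-1\right) 34\right) + 1202} = \frac{\left(-32\right)^{2} + 972}{\left(\sqrt{6^{2} + 1^{2}} + 4 \left(-1\right) 34\right) + 1202} = \frac{1024 + 972}{\left(\sqrt{36 + 1} - 136\right) + 1202} = \frac{1996}{\left(\sqrt{37} - 136\right) + 1202} = \frac{1996}{\left(-136 + \sqrt{37}\right) + 1202} = \frac{1996}{1066 + \sqrt{37}}$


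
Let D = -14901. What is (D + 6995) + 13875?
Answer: 5969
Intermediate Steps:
(D + 6995) + 13875 = (-14901 + 6995) + 13875 = -7906 + 13875 = 5969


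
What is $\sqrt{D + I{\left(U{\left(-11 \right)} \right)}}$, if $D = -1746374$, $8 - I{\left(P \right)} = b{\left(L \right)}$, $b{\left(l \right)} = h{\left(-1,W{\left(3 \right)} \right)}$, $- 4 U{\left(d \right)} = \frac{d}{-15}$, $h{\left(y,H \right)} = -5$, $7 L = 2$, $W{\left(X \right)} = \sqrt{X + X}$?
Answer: $i \sqrt{1746361} \approx 1321.5 i$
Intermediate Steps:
$W{\left(X \right)} = \sqrt{2} \sqrt{X}$ ($W{\left(X \right)} = \sqrt{2 X} = \sqrt{2} \sqrt{X}$)
$L = \frac{2}{7}$ ($L = \frac{1}{7} \cdot 2 = \frac{2}{7} \approx 0.28571$)
$U{\left(d \right)} = \frac{d}{60}$ ($U{\left(d \right)} = - \frac{d \frac{1}{-15}}{4} = - \frac{d \left(- \frac{1}{15}\right)}{4} = - \frac{\left(- \frac{1}{15}\right) d}{4} = \frac{d}{60}$)
$b{\left(l \right)} = -5$
$I{\left(P \right)} = 13$ ($I{\left(P \right)} = 8 - -5 = 8 + 5 = 13$)
$\sqrt{D + I{\left(U{\left(-11 \right)} \right)}} = \sqrt{-1746374 + 13} = \sqrt{-1746361} = i \sqrt{1746361}$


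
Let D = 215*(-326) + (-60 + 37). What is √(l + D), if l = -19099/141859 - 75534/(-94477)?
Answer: 2*I*√3148476218766619160812417/13402412743 ≈ 264.79*I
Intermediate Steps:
D = -70113 (D = -70090 - 23 = -70113)
l = 8910761483/13402412743 (l = -19099*1/141859 - 75534*(-1/94477) = -19099/141859 + 75534/94477 = 8910761483/13402412743 ≈ 0.66486)
√(l + D) = √(8910761483/13402412743 - 70113) = √(-939674453888476/13402412743) = 2*I*√3148476218766619160812417/13402412743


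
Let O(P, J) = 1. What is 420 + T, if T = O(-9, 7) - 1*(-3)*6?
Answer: 439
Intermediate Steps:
T = 19 (T = 1 - 1*(-3)*6 = 1 - (-3)*6 = 1 - 1*(-18) = 1 + 18 = 19)
420 + T = 420 + 19 = 439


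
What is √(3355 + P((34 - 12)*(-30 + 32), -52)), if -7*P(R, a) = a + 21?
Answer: 2*√41153/7 ≈ 57.961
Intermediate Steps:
P(R, a) = -3 - a/7 (P(R, a) = -(a + 21)/7 = -(21 + a)/7 = -3 - a/7)
√(3355 + P((34 - 12)*(-30 + 32), -52)) = √(3355 + (-3 - ⅐*(-52))) = √(3355 + (-3 + 52/7)) = √(3355 + 31/7) = √(23516/7) = 2*√41153/7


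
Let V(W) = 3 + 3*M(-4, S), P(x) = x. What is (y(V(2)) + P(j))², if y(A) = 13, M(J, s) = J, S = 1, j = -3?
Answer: 100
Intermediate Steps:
V(W) = -9 (V(W) = 3 + 3*(-4) = 3 - 12 = -9)
(y(V(2)) + P(j))² = (13 - 3)² = 10² = 100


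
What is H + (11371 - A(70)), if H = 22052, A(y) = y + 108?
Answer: 33245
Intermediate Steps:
A(y) = 108 + y
H + (11371 - A(70)) = 22052 + (11371 - (108 + 70)) = 22052 + (11371 - 1*178) = 22052 + (11371 - 178) = 22052 + 11193 = 33245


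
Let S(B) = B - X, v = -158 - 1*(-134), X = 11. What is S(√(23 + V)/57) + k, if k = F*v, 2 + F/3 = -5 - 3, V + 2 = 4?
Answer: 40418/57 ≈ 709.09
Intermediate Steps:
V = 2 (V = -2 + 4 = 2)
F = -30 (F = -6 + 3*(-5 - 3) = -6 + 3*(-8) = -6 - 24 = -30)
v = -24 (v = -158 + 134 = -24)
k = 720 (k = -30*(-24) = 720)
S(B) = -11 + B (S(B) = B - 1*11 = B - 11 = -11 + B)
S(√(23 + V)/57) + k = (-11 + √(23 + 2)/57) + 720 = (-11 + √25*(1/57)) + 720 = (-11 + 5*(1/57)) + 720 = (-11 + 5/57) + 720 = -622/57 + 720 = 40418/57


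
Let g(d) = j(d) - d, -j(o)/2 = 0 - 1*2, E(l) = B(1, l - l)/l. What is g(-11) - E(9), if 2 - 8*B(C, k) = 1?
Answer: 1079/72 ≈ 14.986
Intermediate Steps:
B(C, k) = 1/8 (B(C, k) = 1/4 - 1/8*1 = 1/4 - 1/8 = 1/8)
E(l) = 1/(8*l)
j(o) = 4 (j(o) = -2*(0 - 1*2) = -2*(0 - 2) = -2*(-2) = 4)
g(d) = 4 - d
g(-11) - E(9) = (4 - 1*(-11)) - 1/(8*9) = (4 + 11) - 1/(8*9) = 15 - 1*1/72 = 15 - 1/72 = 1079/72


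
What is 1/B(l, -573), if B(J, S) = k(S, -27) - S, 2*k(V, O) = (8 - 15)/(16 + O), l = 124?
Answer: 22/12613 ≈ 0.0017442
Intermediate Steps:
k(V, O) = -7/(2*(16 + O)) (k(V, O) = ((8 - 15)/(16 + O))/2 = (-7/(16 + O))/2 = -7/(2*(16 + O)))
B(J, S) = 7/22 - S (B(J, S) = -7/(32 + 2*(-27)) - S = -7/(32 - 54) - S = -7/(-22) - S = -7*(-1/22) - S = 7/22 - S)
1/B(l, -573) = 1/(7/22 - 1*(-573)) = 1/(7/22 + 573) = 1/(12613/22) = 22/12613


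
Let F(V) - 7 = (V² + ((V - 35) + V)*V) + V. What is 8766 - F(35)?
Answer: 6274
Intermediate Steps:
F(V) = 7 + V + V² + V*(-35 + 2*V) (F(V) = 7 + ((V² + ((V - 35) + V)*V) + V) = 7 + ((V² + ((-35 + V) + V)*V) + V) = 7 + ((V² + (-35 + 2*V)*V) + V) = 7 + ((V² + V*(-35 + 2*V)) + V) = 7 + (V + V² + V*(-35 + 2*V)) = 7 + V + V² + V*(-35 + 2*V))
8766 - F(35) = 8766 - (7 - 34*35 + 3*35²) = 8766 - (7 - 1190 + 3*1225) = 8766 - (7 - 1190 + 3675) = 8766 - 1*2492 = 8766 - 2492 = 6274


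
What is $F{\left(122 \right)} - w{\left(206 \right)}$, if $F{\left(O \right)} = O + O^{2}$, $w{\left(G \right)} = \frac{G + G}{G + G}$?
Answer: $15005$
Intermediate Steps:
$w{\left(G \right)} = 1$ ($w{\left(G \right)} = \frac{2 G}{2 G} = 2 G \frac{1}{2 G} = 1$)
$F{\left(122 \right)} - w{\left(206 \right)} = 122 \left(1 + 122\right) - 1 = 122 \cdot 123 - 1 = 15006 - 1 = 15005$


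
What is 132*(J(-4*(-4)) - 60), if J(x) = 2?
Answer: -7656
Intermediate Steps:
132*(J(-4*(-4)) - 60) = 132*(2 - 60) = 132*(-58) = -7656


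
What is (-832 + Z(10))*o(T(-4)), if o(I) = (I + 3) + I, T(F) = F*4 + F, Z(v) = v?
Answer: 30414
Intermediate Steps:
T(F) = 5*F (T(F) = 4*F + F = 5*F)
o(I) = 3 + 2*I (o(I) = (3 + I) + I = 3 + 2*I)
(-832 + Z(10))*o(T(-4)) = (-832 + 10)*(3 + 2*(5*(-4))) = -822*(3 + 2*(-20)) = -822*(3 - 40) = -822*(-37) = 30414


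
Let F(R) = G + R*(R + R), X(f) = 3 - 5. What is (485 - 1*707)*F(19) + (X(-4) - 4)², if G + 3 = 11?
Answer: -162024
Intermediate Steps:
X(f) = -2
G = 8 (G = -3 + 11 = 8)
F(R) = 8 + 2*R² (F(R) = 8 + R*(R + R) = 8 + R*(2*R) = 8 + 2*R²)
(485 - 1*707)*F(19) + (X(-4) - 4)² = (485 - 1*707)*(8 + 2*19²) + (-2 - 4)² = (485 - 707)*(8 + 2*361) + (-6)² = -222*(8 + 722) + 36 = -222*730 + 36 = -162060 + 36 = -162024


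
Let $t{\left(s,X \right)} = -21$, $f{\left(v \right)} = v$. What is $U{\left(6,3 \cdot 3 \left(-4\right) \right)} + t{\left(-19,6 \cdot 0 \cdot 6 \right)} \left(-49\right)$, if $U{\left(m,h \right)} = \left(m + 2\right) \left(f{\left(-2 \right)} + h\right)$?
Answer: $725$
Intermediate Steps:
$U{\left(m,h \right)} = \left(-2 + h\right) \left(2 + m\right)$ ($U{\left(m,h \right)} = \left(m + 2\right) \left(-2 + h\right) = \left(2 + m\right) \left(-2 + h\right) = \left(-2 + h\right) \left(2 + m\right)$)
$U{\left(6,3 \cdot 3 \left(-4\right) \right)} + t{\left(-19,6 \cdot 0 \cdot 6 \right)} \left(-49\right) = \left(-4 - 12 + 2 \cdot 3 \cdot 3 \left(-4\right) + 3 \cdot 3 \left(-4\right) 6\right) - -1029 = \left(-4 - 12 + 2 \cdot 9 \left(-4\right) + 9 \left(-4\right) 6\right) + 1029 = \left(-4 - 12 + 2 \left(-36\right) - 216\right) + 1029 = \left(-4 - 12 - 72 - 216\right) + 1029 = -304 + 1029 = 725$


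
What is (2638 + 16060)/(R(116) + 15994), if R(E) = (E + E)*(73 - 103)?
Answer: 9349/4517 ≈ 2.0697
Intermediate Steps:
R(E) = -60*E (R(E) = (2*E)*(-30) = -60*E)
(2638 + 16060)/(R(116) + 15994) = (2638 + 16060)/(-60*116 + 15994) = 18698/(-6960 + 15994) = 18698/9034 = 18698*(1/9034) = 9349/4517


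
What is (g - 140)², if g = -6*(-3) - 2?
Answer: 15376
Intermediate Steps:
g = 16 (g = 18 - 2 = 16)
(g - 140)² = (16 - 140)² = (-124)² = 15376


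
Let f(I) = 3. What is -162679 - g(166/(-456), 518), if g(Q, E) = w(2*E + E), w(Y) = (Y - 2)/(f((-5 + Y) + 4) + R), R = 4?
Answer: -1140305/7 ≈ -1.6290e+5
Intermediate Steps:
w(Y) = -2/7 + Y/7 (w(Y) = (Y - 2)/(3 + 4) = (-2 + Y)/7 = (-2 + Y)*(⅐) = -2/7 + Y/7)
g(Q, E) = -2/7 + 3*E/7 (g(Q, E) = -2/7 + (2*E + E)/7 = -2/7 + (3*E)/7 = -2/7 + 3*E/7)
-162679 - g(166/(-456), 518) = -162679 - (-2/7 + (3/7)*518) = -162679 - (-2/7 + 222) = -162679 - 1*1552/7 = -162679 - 1552/7 = -1140305/7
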